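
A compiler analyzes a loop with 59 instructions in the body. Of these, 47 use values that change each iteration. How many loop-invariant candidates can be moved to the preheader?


Invariant candidates = total - loop-dependent
= 59 - 47 = 12

12


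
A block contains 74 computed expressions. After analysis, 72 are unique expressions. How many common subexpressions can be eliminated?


CSE count = total expressions - unique expressions
= 74 - 72 = 2

2


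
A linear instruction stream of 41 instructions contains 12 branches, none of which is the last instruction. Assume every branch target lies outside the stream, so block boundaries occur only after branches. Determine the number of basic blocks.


With no in-sequence branch targets, the leaders are the first instruction plus the instruction after each branch.
Number of basic blocks = branches + 1
= 12 + 1 = 13

13


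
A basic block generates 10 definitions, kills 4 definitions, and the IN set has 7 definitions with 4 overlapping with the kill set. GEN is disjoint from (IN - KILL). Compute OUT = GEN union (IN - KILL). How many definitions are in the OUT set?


IN - KILL: 7 - 4 = 3 surviving definitions
OUT = GEN + surviving = 10 + 3 = 13

13


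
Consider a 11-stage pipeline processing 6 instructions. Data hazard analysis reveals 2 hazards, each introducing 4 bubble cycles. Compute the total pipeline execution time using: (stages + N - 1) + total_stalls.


Base cycles = 11 + 6 - 1 = 16
Total stalls = 2 * 4 = 8
Total = 16 + 8 = 24

24


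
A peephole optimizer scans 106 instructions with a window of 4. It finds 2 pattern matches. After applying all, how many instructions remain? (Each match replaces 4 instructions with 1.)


Each match removes 3 instructions.
Total removed = 2 * 3 = 6
Remaining = 106 - 6 = 100

100


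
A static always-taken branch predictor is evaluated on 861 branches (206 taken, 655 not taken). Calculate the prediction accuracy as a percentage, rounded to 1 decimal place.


Predictor: always-taken
Correct predictions = 206
Accuracy = 206 / 861 * 100 = 23.9%

23.9


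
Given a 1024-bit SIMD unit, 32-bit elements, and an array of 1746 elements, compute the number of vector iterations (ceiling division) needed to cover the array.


Width = 1024 / 32 = 32 elements per vector op
Iterations = ceil(1746 / 32) = 55

55


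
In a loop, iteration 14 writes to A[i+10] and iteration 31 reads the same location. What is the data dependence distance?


Distance = read iteration - write iteration
= 31 - 14 = 17

17


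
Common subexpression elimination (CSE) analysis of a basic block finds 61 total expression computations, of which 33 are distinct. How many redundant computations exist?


CSE count = total expressions - unique expressions
= 61 - 33 = 28

28


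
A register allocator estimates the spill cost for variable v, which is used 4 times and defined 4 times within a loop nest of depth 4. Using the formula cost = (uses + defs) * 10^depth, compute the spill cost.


uses + defs = 4 + 4 = 8
10^4 = 10000
Spill cost = 8 * 10000 = 80000

80000


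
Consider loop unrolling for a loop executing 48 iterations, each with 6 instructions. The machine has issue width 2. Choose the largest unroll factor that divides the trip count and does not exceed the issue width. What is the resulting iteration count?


Largest divisor of 48 <= 2 is 2
New iterations = 48 / 2 = 24

24


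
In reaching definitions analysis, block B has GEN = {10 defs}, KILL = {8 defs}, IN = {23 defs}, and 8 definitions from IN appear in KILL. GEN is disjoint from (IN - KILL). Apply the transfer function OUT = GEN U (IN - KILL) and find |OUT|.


IN - KILL: 23 - 8 = 15 surviving definitions
OUT = GEN + surviving = 10 + 15 = 25

25


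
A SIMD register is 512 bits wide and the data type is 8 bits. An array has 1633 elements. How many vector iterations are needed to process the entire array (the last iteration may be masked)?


Width = 512 / 8 = 64 elements per vector op
Iterations = ceil(1633 / 64) = 26

26


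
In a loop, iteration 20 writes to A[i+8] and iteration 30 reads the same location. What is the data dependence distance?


Distance = read iteration - write iteration
= 30 - 20 = 10

10


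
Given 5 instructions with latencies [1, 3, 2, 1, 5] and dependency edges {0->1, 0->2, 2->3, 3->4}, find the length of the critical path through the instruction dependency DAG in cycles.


Compute longest path through dependency graph: dist(Ik) = max over predecessors of dist + latency(Ik).
dist(I0) = latency 1 = 1
dist(I1) = dist(I0) + 3 = 1 + 3 = 4
dist(I2) = dist(I0) + 2 = 1 + 2 = 3
dist(I3) = dist(I2) + 1 = 3 + 1 = 4
dist(I4) = dist(I3) + 5 = 4 + 5 = 9
Critical path = max dist = 9

9


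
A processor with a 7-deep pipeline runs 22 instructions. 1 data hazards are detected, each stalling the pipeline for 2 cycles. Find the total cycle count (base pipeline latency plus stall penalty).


Base cycles = 7 + 22 - 1 = 28
Total stalls = 1 * 2 = 2
Total = 28 + 2 = 30

30


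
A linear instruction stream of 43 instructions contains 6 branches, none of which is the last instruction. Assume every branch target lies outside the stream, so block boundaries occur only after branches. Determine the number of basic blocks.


With no in-sequence branch targets, the leaders are the first instruction plus the instruction after each branch.
Number of basic blocks = branches + 1
= 6 + 1 = 7

7


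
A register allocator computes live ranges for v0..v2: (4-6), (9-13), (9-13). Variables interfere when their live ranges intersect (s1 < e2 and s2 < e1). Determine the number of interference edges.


Check all pairs for overlapping intervals.
Two intervals (s1,e1) and (s2,e2) overlap if s1 < e2 and s2 < e1.
v0 (4-6) vs v1..v2: overlaps none -> 0
v1 (9-13) vs v2: overlaps v2 -> 1
Total overlapping pairs = 0 + 1 = 1

1


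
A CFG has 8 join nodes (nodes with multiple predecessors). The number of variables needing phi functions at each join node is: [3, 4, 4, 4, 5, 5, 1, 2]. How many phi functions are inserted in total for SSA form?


Total phi functions = sum of phi functions at each join node
= 3 + 4 + 4 + 4 + 5 + 5 + 1 + 2 = 28

28


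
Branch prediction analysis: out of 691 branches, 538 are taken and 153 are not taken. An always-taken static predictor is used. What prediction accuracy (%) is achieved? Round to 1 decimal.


Predictor: always-taken
Correct predictions = 538
Accuracy = 538 / 691 * 100 = 77.9%

77.9


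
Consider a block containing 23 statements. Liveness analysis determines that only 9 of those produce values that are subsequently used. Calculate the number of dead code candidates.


Dead code = total statements - live definitions
= 23 - 9 = 14

14


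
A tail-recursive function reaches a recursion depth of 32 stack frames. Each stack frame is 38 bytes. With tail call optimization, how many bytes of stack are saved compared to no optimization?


Without TCO: 32 * 38 = 1216 bytes
With TCO: reuse 1 frame = 38 bytes
Savings = 1216 - 38 = 1178

1178


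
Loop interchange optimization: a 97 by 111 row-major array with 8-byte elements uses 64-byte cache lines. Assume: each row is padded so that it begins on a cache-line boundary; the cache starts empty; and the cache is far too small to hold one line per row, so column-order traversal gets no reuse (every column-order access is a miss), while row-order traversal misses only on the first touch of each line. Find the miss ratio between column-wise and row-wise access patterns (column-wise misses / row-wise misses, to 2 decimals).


Each row occupies 111 * 8 = 888 bytes and starts on a line boundary, so it spans ceil(888 / 64) = 14 cache lines.
Row-major traversal misses (one per line touched): 97 * ceil(111 * 8 / 64) = 1358
Column-major traversal misses (no reuse, every access misses): 97 * 111 = 10767
Ratio = 10767 / 1358 = 7.93

7.93


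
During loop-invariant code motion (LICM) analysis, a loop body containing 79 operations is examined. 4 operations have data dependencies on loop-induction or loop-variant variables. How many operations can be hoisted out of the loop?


Invariant candidates = total - loop-dependent
= 79 - 4 = 75

75


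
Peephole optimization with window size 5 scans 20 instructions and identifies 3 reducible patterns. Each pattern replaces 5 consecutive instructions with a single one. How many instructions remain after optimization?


Each match removes 4 instructions.
Total removed = 3 * 4 = 12
Remaining = 20 - 12 = 8

8


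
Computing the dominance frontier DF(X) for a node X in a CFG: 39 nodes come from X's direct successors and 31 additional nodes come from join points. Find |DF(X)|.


DF(X) = direct successor contributions + join point contributions
= 39 + 31 = 70

70


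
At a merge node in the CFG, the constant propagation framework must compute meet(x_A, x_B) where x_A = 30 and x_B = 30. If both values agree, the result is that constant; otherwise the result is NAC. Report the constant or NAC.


Meet operation: if both paths give the same constant, result is that constant; if they differ, result is NAC (not-a-constant).
Path A: 30, Path B: 30 -> equal
Result: constant -> 30

30


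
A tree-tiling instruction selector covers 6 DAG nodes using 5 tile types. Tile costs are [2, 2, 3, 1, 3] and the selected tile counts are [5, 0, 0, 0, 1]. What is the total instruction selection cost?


Total cost = sum(count_i * cost_i)
= 5*2 + 0*2 + 0*3 + 0*1 + 1*3
= 13

13


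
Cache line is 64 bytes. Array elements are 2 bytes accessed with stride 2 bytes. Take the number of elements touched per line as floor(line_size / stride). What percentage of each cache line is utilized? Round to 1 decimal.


Elements per cache line = floor(64 / 2) = 32
Bytes used = 32 * 2 = 64
Utilization = 64 / 64 * 100 = 100.0%

100.0


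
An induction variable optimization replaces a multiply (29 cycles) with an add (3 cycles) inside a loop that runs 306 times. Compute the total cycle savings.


Per-iteration saving = 29 - 3 = 26
Total saved = 306 * 26 = 7956

7956


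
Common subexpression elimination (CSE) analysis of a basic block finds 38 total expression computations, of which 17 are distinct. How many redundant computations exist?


CSE count = total expressions - unique expressions
= 38 - 17 = 21

21


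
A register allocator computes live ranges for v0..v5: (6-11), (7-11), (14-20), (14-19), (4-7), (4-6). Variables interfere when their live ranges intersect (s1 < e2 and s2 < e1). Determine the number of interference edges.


Check all pairs for overlapping intervals.
Two intervals (s1,e1) and (s2,e2) overlap if s1 < e2 and s2 < e1.
v0 (6-11) vs v1..v5: overlaps v1, v4 -> 2
v1 (7-11) vs v2..v5: overlaps none -> 0
v2 (14-20) vs v3..v5: overlaps v3 -> 1
v3 (14-19) vs v4..v5: overlaps none -> 0
v4 (4-7) vs v5: overlaps v5 -> 1
Total overlapping pairs = 2 + 0 + 1 + 0 + 1 = 4

4


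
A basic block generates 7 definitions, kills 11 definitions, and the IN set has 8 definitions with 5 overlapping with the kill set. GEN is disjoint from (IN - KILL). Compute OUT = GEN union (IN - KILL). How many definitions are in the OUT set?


IN - KILL: 8 - 5 = 3 surviving definitions
OUT = GEN + surviving = 7 + 3 = 10

10


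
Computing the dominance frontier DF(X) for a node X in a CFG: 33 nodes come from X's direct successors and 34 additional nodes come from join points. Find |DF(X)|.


DF(X) = direct successor contributions + join point contributions
= 33 + 34 = 67

67


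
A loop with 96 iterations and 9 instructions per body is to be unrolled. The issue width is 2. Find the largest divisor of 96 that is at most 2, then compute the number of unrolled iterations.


Largest divisor of 96 <= 2 is 2
New iterations = 96 / 2 = 48

48


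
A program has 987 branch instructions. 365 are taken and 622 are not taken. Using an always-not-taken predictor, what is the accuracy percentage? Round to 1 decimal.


Predictor: always-not-taken
Correct predictions = 622
Accuracy = 622 / 987 * 100 = 63.0%

63.0


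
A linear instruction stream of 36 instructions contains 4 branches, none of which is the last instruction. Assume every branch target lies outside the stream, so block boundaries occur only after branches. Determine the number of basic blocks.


With no in-sequence branch targets, the leaders are the first instruction plus the instruction after each branch.
Number of basic blocks = branches + 1
= 4 + 1 = 5

5


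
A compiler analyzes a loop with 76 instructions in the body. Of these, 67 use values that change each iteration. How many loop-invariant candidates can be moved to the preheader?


Invariant candidates = total - loop-dependent
= 76 - 67 = 9

9


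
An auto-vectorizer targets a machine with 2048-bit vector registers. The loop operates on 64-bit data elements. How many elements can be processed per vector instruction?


Width = SIMD bits / data type bits
= 2048 / 64 = 32

32


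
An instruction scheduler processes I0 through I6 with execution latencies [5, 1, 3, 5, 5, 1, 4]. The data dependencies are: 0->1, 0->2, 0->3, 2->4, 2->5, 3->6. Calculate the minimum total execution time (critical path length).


Compute longest path through dependency graph: dist(Ik) = max over predecessors of dist + latency(Ik).
dist(I0) = latency 5 = 5
dist(I1) = dist(I0) + 1 = 5 + 1 = 6
dist(I2) = dist(I0) + 3 = 5 + 3 = 8
dist(I3) = dist(I0) + 5 = 5 + 5 = 10
dist(I4) = dist(I2) + 5 = 8 + 5 = 13
dist(I5) = dist(I2) + 1 = 8 + 1 = 9
dist(I6) = dist(I3) + 4 = 10 + 4 = 14
Critical path = max dist = 14

14


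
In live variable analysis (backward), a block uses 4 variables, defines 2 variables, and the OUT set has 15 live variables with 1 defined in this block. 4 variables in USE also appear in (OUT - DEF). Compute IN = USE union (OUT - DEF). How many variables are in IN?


OUT - DEF: 15 - 1 = 14
|IN| = |USE| + |OUT - DEF| - |USE ∩ (OUT - DEF)| = 4 + 14 - 4 = 14

14


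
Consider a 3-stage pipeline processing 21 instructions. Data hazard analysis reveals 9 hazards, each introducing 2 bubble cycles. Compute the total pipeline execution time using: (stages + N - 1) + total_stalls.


Base cycles = 3 + 21 - 1 = 23
Total stalls = 9 * 2 = 18
Total = 23 + 18 = 41

41


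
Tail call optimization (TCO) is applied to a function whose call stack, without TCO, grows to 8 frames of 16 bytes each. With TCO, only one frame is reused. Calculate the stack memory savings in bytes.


Without TCO: 8 * 16 = 128 bytes
With TCO: reuse 1 frame = 16 bytes
Savings = 128 - 16 = 112

112


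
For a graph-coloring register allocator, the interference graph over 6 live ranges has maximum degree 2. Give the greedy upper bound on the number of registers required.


Greedy coloring never needs more than (max_degree + 1) colors: when coloring a vertex, at most max_degree neighbors are already colored.
Upper bound = 2 + 1 = 3

3


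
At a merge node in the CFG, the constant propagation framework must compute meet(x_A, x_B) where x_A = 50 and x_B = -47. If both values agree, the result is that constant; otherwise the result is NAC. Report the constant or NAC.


Meet operation: if both paths give the same constant, result is that constant; if they differ, result is NAC (not-a-constant).
Path A: 50, Path B: -47 -> differ
Result: not-a-constant -> NAC

NAC


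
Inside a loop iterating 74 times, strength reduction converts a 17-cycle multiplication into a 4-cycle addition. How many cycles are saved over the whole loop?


Per-iteration saving = 17 - 4 = 13
Total saved = 74 * 13 = 962

962


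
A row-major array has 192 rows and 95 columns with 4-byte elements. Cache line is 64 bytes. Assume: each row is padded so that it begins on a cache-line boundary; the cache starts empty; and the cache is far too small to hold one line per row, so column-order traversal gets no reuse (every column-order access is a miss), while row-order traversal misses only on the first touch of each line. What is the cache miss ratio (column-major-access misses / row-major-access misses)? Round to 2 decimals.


Each row occupies 95 * 4 = 380 bytes and starts on a line boundary, so it spans ceil(380 / 64) = 6 cache lines.
Row-major traversal misses (one per line touched): 192 * ceil(95 * 4 / 64) = 1152
Column-major traversal misses (no reuse, every access misses): 192 * 95 = 18240
Ratio = 18240 / 1152 = 15.83

15.83


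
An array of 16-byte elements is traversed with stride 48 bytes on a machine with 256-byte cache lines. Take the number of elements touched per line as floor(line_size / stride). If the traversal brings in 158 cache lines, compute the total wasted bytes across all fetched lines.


Elements per line = floor(256 / 48) = 5
Bytes used per line = 5 * 16 = 80
Wasted per line = 256 - 80 = 176
Total wasted = 176 * 158 = 27808

27808


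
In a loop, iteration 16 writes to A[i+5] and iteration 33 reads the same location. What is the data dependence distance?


Distance = read iteration - write iteration
= 33 - 16 = 17

17


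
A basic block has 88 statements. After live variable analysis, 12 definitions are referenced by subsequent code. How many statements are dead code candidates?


Dead code = total statements - live definitions
= 88 - 12 = 76

76


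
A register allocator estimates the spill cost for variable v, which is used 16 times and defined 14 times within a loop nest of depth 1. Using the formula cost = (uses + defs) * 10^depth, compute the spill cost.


uses + defs = 16 + 14 = 30
10^1 = 10
Spill cost = 30 * 10 = 300

300


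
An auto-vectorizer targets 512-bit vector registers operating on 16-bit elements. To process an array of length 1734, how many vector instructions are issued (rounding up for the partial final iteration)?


Width = 512 / 16 = 32 elements per vector op
Iterations = ceil(1734 / 32) = 55

55


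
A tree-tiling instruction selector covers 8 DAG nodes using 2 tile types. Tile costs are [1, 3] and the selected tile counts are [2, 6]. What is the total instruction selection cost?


Total cost = sum(count_i * cost_i)
= 2*1 + 6*3
= 20

20


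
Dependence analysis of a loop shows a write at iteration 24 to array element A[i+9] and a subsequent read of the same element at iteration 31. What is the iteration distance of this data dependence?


Distance = read iteration - write iteration
= 31 - 24 = 7

7


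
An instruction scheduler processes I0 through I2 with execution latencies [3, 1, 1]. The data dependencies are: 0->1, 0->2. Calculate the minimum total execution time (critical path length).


Compute longest path through dependency graph: dist(Ik) = max over predecessors of dist + latency(Ik).
dist(I0) = latency 3 = 3
dist(I1) = dist(I0) + 1 = 3 + 1 = 4
dist(I2) = dist(I0) + 1 = 3 + 1 = 4
Critical path = max dist = 4

4


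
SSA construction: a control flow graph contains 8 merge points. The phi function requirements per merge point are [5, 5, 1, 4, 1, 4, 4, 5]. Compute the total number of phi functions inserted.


Total phi functions = sum of phi functions at each join node
= 5 + 5 + 1 + 4 + 1 + 4 + 4 + 5 = 29

29


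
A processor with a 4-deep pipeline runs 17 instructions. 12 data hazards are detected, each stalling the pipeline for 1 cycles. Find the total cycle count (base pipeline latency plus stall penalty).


Base cycles = 4 + 17 - 1 = 20
Total stalls = 12 * 1 = 12
Total = 20 + 12 = 32

32


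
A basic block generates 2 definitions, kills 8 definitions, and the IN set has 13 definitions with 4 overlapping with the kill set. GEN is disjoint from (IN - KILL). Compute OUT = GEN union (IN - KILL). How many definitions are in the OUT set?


IN - KILL: 13 - 4 = 9 surviving definitions
OUT = GEN + surviving = 2 + 9 = 11

11


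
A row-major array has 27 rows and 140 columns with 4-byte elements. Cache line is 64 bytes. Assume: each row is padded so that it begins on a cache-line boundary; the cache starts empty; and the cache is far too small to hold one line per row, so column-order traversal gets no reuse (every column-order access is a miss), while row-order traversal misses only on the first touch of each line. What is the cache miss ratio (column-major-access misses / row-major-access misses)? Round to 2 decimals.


Each row occupies 140 * 4 = 560 bytes and starts on a line boundary, so it spans ceil(560 / 64) = 9 cache lines.
Row-major traversal misses (one per line touched): 27 * ceil(140 * 4 / 64) = 243
Column-major traversal misses (no reuse, every access misses): 27 * 140 = 3780
Ratio = 3780 / 243 = 15.56

15.56


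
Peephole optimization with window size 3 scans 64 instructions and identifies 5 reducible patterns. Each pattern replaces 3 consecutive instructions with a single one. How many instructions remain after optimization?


Each match removes 2 instructions.
Total removed = 5 * 2 = 10
Remaining = 64 - 10 = 54

54


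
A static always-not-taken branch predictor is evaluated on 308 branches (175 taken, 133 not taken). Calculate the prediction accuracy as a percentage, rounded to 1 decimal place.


Predictor: always-not-taken
Correct predictions = 133
Accuracy = 133 / 308 * 100 = 43.2%

43.2


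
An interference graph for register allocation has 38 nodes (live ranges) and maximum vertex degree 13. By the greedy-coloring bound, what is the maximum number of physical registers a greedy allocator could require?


Greedy coloring never needs more than (max_degree + 1) colors: when coloring a vertex, at most max_degree neighbors are already colored.
Upper bound = 13 + 1 = 14

14


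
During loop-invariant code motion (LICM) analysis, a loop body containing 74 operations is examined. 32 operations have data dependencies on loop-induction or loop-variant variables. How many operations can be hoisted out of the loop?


Invariant candidates = total - loop-dependent
= 74 - 32 = 42

42


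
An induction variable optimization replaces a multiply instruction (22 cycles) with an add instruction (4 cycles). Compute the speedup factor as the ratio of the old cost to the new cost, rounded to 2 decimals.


Ratio = mult_cost / add_cost = 22 / 4 = 5.5

5.5


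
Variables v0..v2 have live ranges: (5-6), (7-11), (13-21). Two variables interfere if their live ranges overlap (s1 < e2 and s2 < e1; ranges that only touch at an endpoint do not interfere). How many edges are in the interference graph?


Check all pairs for overlapping intervals.
Two intervals (s1,e1) and (s2,e2) overlap if s1 < e2 and s2 < e1.
v0 (5-6) vs v1..v2: overlaps none -> 0
v1 (7-11) vs v2: overlaps none -> 0
Total overlapping pairs = 0 + 0 = 0

0


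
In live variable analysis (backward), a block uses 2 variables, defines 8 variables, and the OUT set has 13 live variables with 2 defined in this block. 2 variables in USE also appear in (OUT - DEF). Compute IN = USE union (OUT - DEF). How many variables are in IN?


OUT - DEF: 13 - 2 = 11
|IN| = |USE| + |OUT - DEF| - |USE ∩ (OUT - DEF)| = 2 + 11 - 2 = 11

11


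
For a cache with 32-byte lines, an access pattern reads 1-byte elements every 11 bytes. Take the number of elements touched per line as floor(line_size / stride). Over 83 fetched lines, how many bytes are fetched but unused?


Elements per line = floor(32 / 11) = 2
Bytes used per line = 2 * 1 = 2
Wasted per line = 32 - 2 = 30
Total wasted = 30 * 83 = 2490

2490


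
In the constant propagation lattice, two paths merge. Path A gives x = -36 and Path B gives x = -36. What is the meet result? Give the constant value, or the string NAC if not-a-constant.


Meet operation: if both paths give the same constant, result is that constant; if they differ, result is NAC (not-a-constant).
Path A: -36, Path B: -36 -> equal
Result: constant -> -36

-36


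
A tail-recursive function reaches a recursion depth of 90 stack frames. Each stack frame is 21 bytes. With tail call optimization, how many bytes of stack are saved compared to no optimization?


Without TCO: 90 * 21 = 1890 bytes
With TCO: reuse 1 frame = 21 bytes
Savings = 1890 - 21 = 1869

1869


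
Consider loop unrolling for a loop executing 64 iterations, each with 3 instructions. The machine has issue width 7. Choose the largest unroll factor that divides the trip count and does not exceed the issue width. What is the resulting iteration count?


Largest divisor of 64 <= 7 is 4
New iterations = 64 / 4 = 16

16


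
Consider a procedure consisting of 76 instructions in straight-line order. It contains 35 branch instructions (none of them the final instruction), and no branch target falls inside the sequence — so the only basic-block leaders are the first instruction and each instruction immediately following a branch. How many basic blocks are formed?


With no in-sequence branch targets, the leaders are the first instruction plus the instruction after each branch.
Number of basic blocks = branches + 1
= 35 + 1 = 36

36


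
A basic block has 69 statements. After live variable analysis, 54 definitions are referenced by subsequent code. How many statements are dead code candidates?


Dead code = total statements - live definitions
= 69 - 54 = 15

15


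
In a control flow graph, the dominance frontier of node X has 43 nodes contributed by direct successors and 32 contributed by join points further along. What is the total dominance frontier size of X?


DF(X) = direct successor contributions + join point contributions
= 43 + 32 = 75

75


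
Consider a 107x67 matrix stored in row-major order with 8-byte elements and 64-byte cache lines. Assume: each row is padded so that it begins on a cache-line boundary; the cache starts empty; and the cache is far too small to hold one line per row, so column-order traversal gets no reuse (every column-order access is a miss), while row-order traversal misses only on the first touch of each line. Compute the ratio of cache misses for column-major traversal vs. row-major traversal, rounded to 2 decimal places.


Each row occupies 67 * 8 = 536 bytes and starts on a line boundary, so it spans ceil(536 / 64) = 9 cache lines.
Row-major traversal misses (one per line touched): 107 * ceil(67 * 8 / 64) = 963
Column-major traversal misses (no reuse, every access misses): 107 * 67 = 7169
Ratio = 7169 / 963 = 7.44

7.44


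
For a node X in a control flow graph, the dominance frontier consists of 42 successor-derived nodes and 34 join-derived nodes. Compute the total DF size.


DF(X) = direct successor contributions + join point contributions
= 42 + 34 = 76

76


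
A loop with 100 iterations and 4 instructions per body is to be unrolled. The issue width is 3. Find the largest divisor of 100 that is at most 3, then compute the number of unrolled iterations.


Largest divisor of 100 <= 3 is 2
New iterations = 100 / 2 = 50

50


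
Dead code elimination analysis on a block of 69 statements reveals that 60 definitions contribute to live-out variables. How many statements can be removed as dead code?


Dead code = total statements - live definitions
= 69 - 60 = 9

9


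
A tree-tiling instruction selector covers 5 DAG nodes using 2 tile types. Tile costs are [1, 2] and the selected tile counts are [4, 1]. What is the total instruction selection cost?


Total cost = sum(count_i * cost_i)
= 4*1 + 1*2
= 6

6


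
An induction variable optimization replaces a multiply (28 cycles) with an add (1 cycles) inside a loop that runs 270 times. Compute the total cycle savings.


Per-iteration saving = 28 - 1 = 27
Total saved = 270 * 27 = 7290

7290


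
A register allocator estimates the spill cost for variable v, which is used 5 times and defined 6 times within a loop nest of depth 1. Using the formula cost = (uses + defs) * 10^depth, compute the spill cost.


uses + defs = 5 + 6 = 11
10^1 = 10
Spill cost = 11 * 10 = 110

110


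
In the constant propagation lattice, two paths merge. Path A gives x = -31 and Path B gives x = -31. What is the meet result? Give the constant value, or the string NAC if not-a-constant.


Meet operation: if both paths give the same constant, result is that constant; if they differ, result is NAC (not-a-constant).
Path A: -31, Path B: -31 -> equal
Result: constant -> -31

-31


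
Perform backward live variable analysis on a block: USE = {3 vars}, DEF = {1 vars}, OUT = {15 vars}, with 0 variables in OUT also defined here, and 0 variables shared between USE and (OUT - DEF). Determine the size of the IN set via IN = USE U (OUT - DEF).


OUT - DEF: 15 - 0 = 15
|IN| = |USE| + |OUT - DEF| - |USE ∩ (OUT - DEF)| = 3 + 15 - 0 = 18

18


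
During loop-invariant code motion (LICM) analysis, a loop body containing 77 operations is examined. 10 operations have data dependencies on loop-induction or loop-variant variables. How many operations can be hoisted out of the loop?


Invariant candidates = total - loop-dependent
= 77 - 10 = 67

67


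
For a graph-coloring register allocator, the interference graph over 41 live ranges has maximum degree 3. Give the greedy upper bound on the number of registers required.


Greedy coloring never needs more than (max_degree + 1) colors: when coloring a vertex, at most max_degree neighbors are already colored.
Upper bound = 3 + 1 = 4

4


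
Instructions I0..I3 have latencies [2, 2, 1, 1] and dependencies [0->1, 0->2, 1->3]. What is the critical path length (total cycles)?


Compute longest path through dependency graph: dist(Ik) = max over predecessors of dist + latency(Ik).
dist(I0) = latency 2 = 2
dist(I1) = dist(I0) + 2 = 2 + 2 = 4
dist(I2) = dist(I0) + 1 = 2 + 1 = 3
dist(I3) = dist(I1) + 1 = 4 + 1 = 5
Critical path = max dist = 5

5


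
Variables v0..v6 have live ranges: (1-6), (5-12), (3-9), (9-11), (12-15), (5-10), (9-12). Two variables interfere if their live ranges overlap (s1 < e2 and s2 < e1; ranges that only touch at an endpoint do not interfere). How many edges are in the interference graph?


Check all pairs for overlapping intervals.
Two intervals (s1,e1) and (s2,e2) overlap if s1 < e2 and s2 < e1.
v0 (1-6) vs v1..v6: overlaps v1, v2, v5 -> 3
v1 (5-12) vs v2..v6: overlaps v2, v3, v5, v6 -> 4
v2 (3-9) vs v3..v6: overlaps v5 -> 1
v3 (9-11) vs v4..v6: overlaps v5, v6 -> 2
v4 (12-15) vs v5..v6: overlaps none -> 0
v5 (5-10) vs v6: overlaps v6 -> 1
Total overlapping pairs = 3 + 4 + 1 + 2 + 0 + 1 = 11

11


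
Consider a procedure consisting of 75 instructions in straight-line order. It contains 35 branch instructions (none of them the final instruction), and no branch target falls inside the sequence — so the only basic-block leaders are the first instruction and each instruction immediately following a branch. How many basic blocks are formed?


With no in-sequence branch targets, the leaders are the first instruction plus the instruction after each branch.
Number of basic blocks = branches + 1
= 35 + 1 = 36

36


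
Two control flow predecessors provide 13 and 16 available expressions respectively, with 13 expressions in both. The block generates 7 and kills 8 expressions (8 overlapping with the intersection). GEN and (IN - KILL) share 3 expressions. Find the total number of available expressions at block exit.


IN = intersection of predecessors = 13
IN - KILL = 13 - 8 = 5
|OUT| = |GEN| + |IN - KILL| - |GEN ∩ (IN - KILL)| = 7 + 5 - 3 = 9

9


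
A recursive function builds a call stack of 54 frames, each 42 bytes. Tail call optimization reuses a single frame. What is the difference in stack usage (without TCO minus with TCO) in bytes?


Without TCO: 54 * 42 = 2268 bytes
With TCO: reuse 1 frame = 42 bytes
Savings = 2268 - 42 = 2226

2226


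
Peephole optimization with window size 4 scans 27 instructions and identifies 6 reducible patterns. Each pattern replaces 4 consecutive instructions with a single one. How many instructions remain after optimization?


Each match removes 3 instructions.
Total removed = 6 * 3 = 18
Remaining = 27 - 18 = 9

9


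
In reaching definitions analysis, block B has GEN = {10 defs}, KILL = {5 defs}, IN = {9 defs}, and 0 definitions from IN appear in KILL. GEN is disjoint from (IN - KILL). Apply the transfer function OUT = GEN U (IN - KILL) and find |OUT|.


IN - KILL: 9 - 0 = 9 surviving definitions
OUT = GEN + surviving = 10 + 9 = 19

19


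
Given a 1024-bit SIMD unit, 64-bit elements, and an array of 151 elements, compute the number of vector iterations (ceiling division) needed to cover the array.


Width = 1024 / 64 = 16 elements per vector op
Iterations = ceil(151 / 16) = 10

10


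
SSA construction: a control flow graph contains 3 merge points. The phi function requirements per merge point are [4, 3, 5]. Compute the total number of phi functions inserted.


Total phi functions = sum of phi functions at each join node
= 4 + 3 + 5 = 12

12


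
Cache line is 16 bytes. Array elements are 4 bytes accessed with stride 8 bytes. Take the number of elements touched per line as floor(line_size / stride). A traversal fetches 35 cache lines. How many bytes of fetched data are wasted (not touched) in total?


Elements per line = floor(16 / 8) = 2
Bytes used per line = 2 * 4 = 8
Wasted per line = 16 - 8 = 8
Total wasted = 8 * 35 = 280

280


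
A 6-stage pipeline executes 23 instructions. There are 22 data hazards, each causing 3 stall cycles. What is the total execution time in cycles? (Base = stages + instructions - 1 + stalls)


Base cycles = 6 + 23 - 1 = 28
Total stalls = 22 * 3 = 66
Total = 28 + 66 = 94

94


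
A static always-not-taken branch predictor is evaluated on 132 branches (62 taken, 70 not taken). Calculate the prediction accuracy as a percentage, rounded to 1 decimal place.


Predictor: always-not-taken
Correct predictions = 70
Accuracy = 70 / 132 * 100 = 53.0%

53.0


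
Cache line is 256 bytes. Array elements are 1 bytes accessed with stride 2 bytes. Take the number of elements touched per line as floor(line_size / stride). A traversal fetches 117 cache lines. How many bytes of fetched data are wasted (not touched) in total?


Elements per line = floor(256 / 2) = 128
Bytes used per line = 128 * 1 = 128
Wasted per line = 256 - 128 = 128
Total wasted = 128 * 117 = 14976

14976


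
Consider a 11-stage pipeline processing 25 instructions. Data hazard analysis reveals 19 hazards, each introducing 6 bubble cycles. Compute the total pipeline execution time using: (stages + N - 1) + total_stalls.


Base cycles = 11 + 25 - 1 = 35
Total stalls = 19 * 6 = 114
Total = 35 + 114 = 149

149


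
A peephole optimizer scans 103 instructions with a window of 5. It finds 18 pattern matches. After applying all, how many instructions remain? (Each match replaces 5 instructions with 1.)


Each match removes 4 instructions.
Total removed = 18 * 4 = 72
Remaining = 103 - 72 = 31

31


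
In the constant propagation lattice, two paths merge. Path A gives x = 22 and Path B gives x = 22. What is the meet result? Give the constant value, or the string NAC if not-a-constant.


Meet operation: if both paths give the same constant, result is that constant; if they differ, result is NAC (not-a-constant).
Path A: 22, Path B: 22 -> equal
Result: constant -> 22

22


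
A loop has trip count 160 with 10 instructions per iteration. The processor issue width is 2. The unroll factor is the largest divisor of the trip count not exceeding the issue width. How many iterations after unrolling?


Largest divisor of 160 <= 2 is 2
New iterations = 160 / 2 = 80

80


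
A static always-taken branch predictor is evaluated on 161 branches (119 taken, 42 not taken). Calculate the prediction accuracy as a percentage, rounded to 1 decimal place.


Predictor: always-taken
Correct predictions = 119
Accuracy = 119 / 161 * 100 = 73.9%

73.9


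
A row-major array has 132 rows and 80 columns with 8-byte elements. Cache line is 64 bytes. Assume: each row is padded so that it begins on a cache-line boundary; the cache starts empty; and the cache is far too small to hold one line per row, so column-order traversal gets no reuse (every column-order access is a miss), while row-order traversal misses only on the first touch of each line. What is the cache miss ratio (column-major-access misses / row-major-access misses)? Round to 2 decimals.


Each row occupies 80 * 8 = 640 bytes and starts on a line boundary, so it spans ceil(640 / 64) = 10 cache lines.
Row-major traversal misses (one per line touched): 132 * ceil(80 * 8 / 64) = 1320
Column-major traversal misses (no reuse, every access misses): 132 * 80 = 10560
Ratio = 10560 / 1320 = 8.0

8.0


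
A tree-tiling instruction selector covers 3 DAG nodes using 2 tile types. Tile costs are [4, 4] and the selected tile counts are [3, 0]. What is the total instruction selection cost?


Total cost = sum(count_i * cost_i)
= 3*4 + 0*4
= 12

12


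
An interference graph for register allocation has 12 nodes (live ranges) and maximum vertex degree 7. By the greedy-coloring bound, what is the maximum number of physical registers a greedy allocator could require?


Greedy coloring never needs more than (max_degree + 1) colors: when coloring a vertex, at most max_degree neighbors are already colored.
Upper bound = 7 + 1 = 8

8


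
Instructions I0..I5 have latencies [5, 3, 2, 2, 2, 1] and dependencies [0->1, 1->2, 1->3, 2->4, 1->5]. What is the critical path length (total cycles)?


Compute longest path through dependency graph: dist(Ik) = max over predecessors of dist + latency(Ik).
dist(I0) = latency 5 = 5
dist(I1) = dist(I0) + 3 = 5 + 3 = 8
dist(I2) = dist(I1) + 2 = 8 + 2 = 10
dist(I3) = dist(I1) + 2 = 8 + 2 = 10
dist(I4) = dist(I2) + 2 = 10 + 2 = 12
dist(I5) = dist(I1) + 1 = 8 + 1 = 9
Critical path = max dist = 12

12


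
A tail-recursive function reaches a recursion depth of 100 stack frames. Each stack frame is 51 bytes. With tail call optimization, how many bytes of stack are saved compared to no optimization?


Without TCO: 100 * 51 = 5100 bytes
With TCO: reuse 1 frame = 51 bytes
Savings = 5100 - 51 = 5049

5049


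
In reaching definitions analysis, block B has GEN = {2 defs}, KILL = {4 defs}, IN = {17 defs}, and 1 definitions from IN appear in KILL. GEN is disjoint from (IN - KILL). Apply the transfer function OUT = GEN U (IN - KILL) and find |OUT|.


IN - KILL: 17 - 1 = 16 surviving definitions
OUT = GEN + surviving = 2 + 16 = 18

18


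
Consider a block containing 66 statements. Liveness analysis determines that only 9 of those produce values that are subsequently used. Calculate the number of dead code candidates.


Dead code = total statements - live definitions
= 66 - 9 = 57

57


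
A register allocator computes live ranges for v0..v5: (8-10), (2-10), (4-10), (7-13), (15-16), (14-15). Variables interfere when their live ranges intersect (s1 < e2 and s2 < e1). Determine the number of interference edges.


Check all pairs for overlapping intervals.
Two intervals (s1,e1) and (s2,e2) overlap if s1 < e2 and s2 < e1.
v0 (8-10) vs v1..v5: overlaps v1, v2, v3 -> 3
v1 (2-10) vs v2..v5: overlaps v2, v3 -> 2
v2 (4-10) vs v3..v5: overlaps v3 -> 1
v3 (7-13) vs v4..v5: overlaps none -> 0
v4 (15-16) vs v5: overlaps none -> 0
Total overlapping pairs = 3 + 2 + 1 + 0 + 0 = 6

6


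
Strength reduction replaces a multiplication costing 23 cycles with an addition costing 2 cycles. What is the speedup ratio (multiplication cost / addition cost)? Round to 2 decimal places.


Ratio = mult_cost / add_cost = 23 / 2 = 11.5

11.5


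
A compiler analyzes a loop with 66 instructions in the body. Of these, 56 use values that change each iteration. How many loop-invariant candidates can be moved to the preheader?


Invariant candidates = total - loop-dependent
= 66 - 56 = 10

10


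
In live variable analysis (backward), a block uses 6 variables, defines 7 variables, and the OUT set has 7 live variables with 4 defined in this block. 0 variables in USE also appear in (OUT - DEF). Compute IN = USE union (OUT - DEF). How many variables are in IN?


OUT - DEF: 7 - 4 = 3
|IN| = |USE| + |OUT - DEF| - |USE ∩ (OUT - DEF)| = 6 + 3 - 0 = 9

9
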